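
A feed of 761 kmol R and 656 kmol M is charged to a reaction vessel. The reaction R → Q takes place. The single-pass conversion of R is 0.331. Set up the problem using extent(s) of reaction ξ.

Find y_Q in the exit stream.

R reacted = 0.331 × 761 = 251.9 kmol; ν_R = −1, so ξ = 251.9/1 = 251.9 kmol.
Outlet amounts (n = n₀ + ν ξ):
  R: 761 − 1(251.9) = 509.1
  Q: 0 + 1(251.9) = 251.9
  M: 656 (inert)
Total out = 1417 kmol; y_Q = 251.9 / 1417 = 0.1778.

0.178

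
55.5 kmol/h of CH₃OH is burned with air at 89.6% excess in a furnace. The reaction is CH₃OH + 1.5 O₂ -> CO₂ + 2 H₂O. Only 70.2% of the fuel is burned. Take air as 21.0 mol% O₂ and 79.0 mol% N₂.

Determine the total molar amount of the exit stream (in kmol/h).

Stoichiometric O₂ = 1.5 × 55.5 = 83.25 kmol/h; O₂ fed = 83.25 × 1.896 = 157.8 kmol/h.
N₂ fed = 157.8 × 79/21 = 593.8 kmol/h.
Fuel reacted = 0.702 × 55.5 → ξ = 38.96 kmol/h.
Outlet (n = n₀ + ν ξ):
  CH₃OH: 55.5 − 1(38.96) = 16.54
  O₂: 157.8 − 1.5(38.96) = 99.4
  N₂: 593.8 (inert)
  CO₂: 0 + 1(38.96) = 38.96
  H₂O: 0 + 2(38.96) = 77.92
Total out = 16.54 + 99.4 + 593.8 + 38.96 + 77.92 = 826.6 kmol/h.

827 kmol/h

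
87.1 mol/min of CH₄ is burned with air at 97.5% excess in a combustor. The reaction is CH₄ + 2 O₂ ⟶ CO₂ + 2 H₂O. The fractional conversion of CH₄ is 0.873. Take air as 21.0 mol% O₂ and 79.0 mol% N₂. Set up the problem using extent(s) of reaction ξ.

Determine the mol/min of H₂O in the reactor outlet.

Stoichiometric O₂ = 2 × 87.1 = 174.2 mol/min; O₂ fed = 174.2 × 1.975 = 344 mol/min.
N₂ fed = 344 × 79/21 = 1294 mol/min.
Fuel reacted = 0.873 × 87.1 → ξ = 76.04 mol/min.
Outlet (n = n₀ + ν ξ):
  CH₄: 87.1 − 1(76.04) = 11.06
  O₂: 344 − 2(76.04) = 192
  N₂: 1294 (inert)
  CO₂: 0 + 1(76.04) = 76.04
  H₂O: 0 + 2(76.04) = 152.1

152 mol/min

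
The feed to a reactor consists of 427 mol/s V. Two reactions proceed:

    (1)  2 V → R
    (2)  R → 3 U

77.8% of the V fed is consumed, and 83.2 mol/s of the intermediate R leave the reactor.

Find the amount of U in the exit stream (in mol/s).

Conversion of V: V consumed = 2ξ₁ = 0.778 × 427 → ξ₁ = 166.1 mol/s.
R balance: n_R = 0 + 1ξ₁ − 1ξ₂ = 83.2 → ξ₂ = (1·166.1 − 83.2)/1 = 82.9 mol/s.
Outlet amounts (n = n₀ + Σ ν·ξ):
  V: 427 − 2(166.1) = 94.79
  R: 0 + 1(166.1) − 1(82.9) = 83.2
  U: 0 + 3(82.9) = 248.7

249 mol/s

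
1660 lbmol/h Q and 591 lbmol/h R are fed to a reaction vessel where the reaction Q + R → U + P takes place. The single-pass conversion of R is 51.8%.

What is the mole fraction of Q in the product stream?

0.601

R reacted = 0.518 × 591 = 306.1 lbmol/h; ν_R = −1, so ξ = 306.1/1 = 306.1 lbmol/h.
Outlet amounts (n = n₀ + ν ξ):
  Q: 1660 − 1(306.1) = 1354
  R: 591 − 1(306.1) = 284.9
  U: 0 + 1(306.1) = 306.1
  P: 0 + 1(306.1) = 306.1
Total out = 2251 lbmol/h; y_Q = 1354 / 2251 = 0.6014.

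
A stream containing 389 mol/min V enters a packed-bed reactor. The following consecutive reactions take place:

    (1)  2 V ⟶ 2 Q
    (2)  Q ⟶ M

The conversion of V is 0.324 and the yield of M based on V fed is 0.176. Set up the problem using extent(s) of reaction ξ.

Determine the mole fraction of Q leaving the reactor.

0.148

Conversion of V: V consumed = 2ξ₁ = 0.324 × 389 → ξ₁ = 63.02 mol/min.
Yield of M: 1ξ₂ / 389 = 0.176 → ξ₂ = 68.46 mol/min.
Outlet amounts (n = n₀ + Σ ν·ξ):
  V: 389 − 2(63.02) = 263
  Q: 0 + 2(63.02) − 1(68.46) = 57.57
  M: 0 + 1(68.46) = 68.46
Total out = 389 mol/min; y_Q = 57.57 / 389 = 0.148.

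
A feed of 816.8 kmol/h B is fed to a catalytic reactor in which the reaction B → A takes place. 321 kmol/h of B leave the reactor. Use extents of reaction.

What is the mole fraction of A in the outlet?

0.607

For B: n = n₀ − 1ξ → 321 = 816.8 − 1ξ, giving ξ = 495.8 kmol/h.
Outlet amounts (n = n₀ + ν ξ):
  B: 816.8 − 1(495.8) = 321
  A: 0 + 1(495.8) = 495.8
Total out = 816.8 kmol/h; y_A = 495.8 / 816.8 = 0.607.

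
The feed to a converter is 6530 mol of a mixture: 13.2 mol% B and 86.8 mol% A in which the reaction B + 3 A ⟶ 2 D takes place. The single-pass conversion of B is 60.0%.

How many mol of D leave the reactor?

1030 mol

B reacted = 0.6 × 862 = 517.2 mol; ν_B = −1, so ξ = 517.2/1 = 517.2 mol.
Outlet amounts (n = n₀ + ν ξ):
  B: 862 − 1(517.2) = 344.8
  A: 5668 − 3(517.2) = 4117
  D: 0 + 2(517.2) = 1034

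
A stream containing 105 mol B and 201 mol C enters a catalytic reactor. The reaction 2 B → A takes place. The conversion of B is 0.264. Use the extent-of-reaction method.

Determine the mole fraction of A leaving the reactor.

B reacted = 0.264 × 105 = 27.72 mol; ν_B = −2, so ξ = 27.72/2 = 13.86 mol.
Outlet amounts (n = n₀ + ν ξ):
  B: 105 − 2(13.86) = 77.28
  A: 0 + 1(13.86) = 13.86
  C: 201 (inert)
Total out = 292.1 mol; y_A = 13.86 / 292.1 = 0.04744.

0.0474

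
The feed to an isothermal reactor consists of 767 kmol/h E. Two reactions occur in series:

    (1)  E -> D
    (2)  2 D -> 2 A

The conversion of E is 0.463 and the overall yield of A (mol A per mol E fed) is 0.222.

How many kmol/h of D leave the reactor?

185 kmol/h

Conversion of E: E consumed = 1ξ₁ = 0.463 × 767 → ξ₁ = 355.1 kmol/h.
Yield of A: 2ξ₂ / 767 = 0.222 → ξ₂ = 85.14 kmol/h.
Outlet amounts (n = n₀ + Σ ν·ξ):
  E: 767 − 1(355.1) = 411.9
  D: 0 + 1(355.1) − 2(85.14) = 184.8
  A: 0 + 2(85.14) = 170.3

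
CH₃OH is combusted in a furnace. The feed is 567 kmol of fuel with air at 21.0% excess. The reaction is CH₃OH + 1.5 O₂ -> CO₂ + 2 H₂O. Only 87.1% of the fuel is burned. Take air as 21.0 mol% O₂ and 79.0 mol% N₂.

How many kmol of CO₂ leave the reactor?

Stoichiometric O₂ = 1.5 × 567 = 850.5 kmol; O₂ fed = 850.5 × 1.210 = 1029 kmol.
N₂ fed = 1029 × 79/21 = 3871 kmol.
Fuel reacted = 0.871 × 567 → ξ = 493.9 kmol.
Outlet (n = n₀ + ν ξ):
  CH₃OH: 567 − 1(493.9) = 73.14
  O₂: 1029 − 1.5(493.9) = 288.3
  N₂: 3871 (inert)
  CO₂: 0 + 1(493.9) = 493.9
  H₂O: 0 + 2(493.9) = 987.7

494 kmol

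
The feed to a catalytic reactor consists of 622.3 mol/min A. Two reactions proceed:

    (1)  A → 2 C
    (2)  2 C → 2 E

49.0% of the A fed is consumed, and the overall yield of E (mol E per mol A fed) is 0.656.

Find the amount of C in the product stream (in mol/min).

202 mol/min

Conversion of A: A consumed = 1ξ₁ = 0.49 × 622.3 → ξ₁ = 304.9 mol/min.
Yield of E: 2ξ₂ / 622.3 = 0.656 → ξ₂ = 204.1 mol/min.
Outlet amounts (n = n₀ + Σ ν·ξ):
  A: 622.3 − 1(304.9) = 317.4
  C: 0 + 2(304.9) − 2(204.1) = 201.6
  E: 0 + 2(204.1) = 408.2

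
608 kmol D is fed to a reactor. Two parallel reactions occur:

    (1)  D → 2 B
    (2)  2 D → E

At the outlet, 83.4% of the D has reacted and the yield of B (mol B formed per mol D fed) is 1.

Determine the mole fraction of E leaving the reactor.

0.125

Yield of B: 2ξ₁ / 608 = 1 → ξ₁ = 304 kmol.
Conversion of D: 1ξ₁ + 2ξ₂ = 0.834 × 608 = 507.1 → ξ₂ = 101.5 kmol.
Outlet amounts (n = n₀ + Σ ν·ξ):
  D: 608 − 1(304) − 2(101.5) = 100.9
  B: 0 + 2(304) = 608
  E: 0 + 1(101.5) = 101.5
Total out = 810.5 kmol; y_E = 101.5 / 810.5 = 0.1253.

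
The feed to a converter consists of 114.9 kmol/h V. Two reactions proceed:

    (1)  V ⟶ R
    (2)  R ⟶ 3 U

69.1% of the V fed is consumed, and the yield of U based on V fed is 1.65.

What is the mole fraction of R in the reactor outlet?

0.0671

Conversion of V: V consumed = 1ξ₁ = 0.691 × 114.9 → ξ₁ = 79.4 kmol/h.
Yield of U: 3ξ₂ / 114.9 = 1.65 → ξ₂ = 63.2 kmol/h.
Outlet amounts (n = n₀ + Σ ν·ξ):
  V: 114.9 − 1(79.4) = 35.5
  R: 0 + 1(79.4) − 1(63.2) = 16.2
  U: 0 + 3(63.2) = 189.6
Total out = 241.3 kmol/h; y_R = 16.2 / 241.3 = 0.06714.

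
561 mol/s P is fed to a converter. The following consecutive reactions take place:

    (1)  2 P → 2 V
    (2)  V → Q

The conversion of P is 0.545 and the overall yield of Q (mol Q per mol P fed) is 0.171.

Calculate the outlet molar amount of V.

210 mol/s

Conversion of P: P consumed = 2ξ₁ = 0.545 × 561 → ξ₁ = 152.9 mol/s.
Yield of Q: 1ξ₂ / 561 = 0.171 → ξ₂ = 95.93 mol/s.
Outlet amounts (n = n₀ + Σ ν·ξ):
  P: 561 − 2(152.9) = 255.3
  V: 0 + 2(152.9) − 1(95.93) = 209.8
  Q: 0 + 1(95.93) = 95.93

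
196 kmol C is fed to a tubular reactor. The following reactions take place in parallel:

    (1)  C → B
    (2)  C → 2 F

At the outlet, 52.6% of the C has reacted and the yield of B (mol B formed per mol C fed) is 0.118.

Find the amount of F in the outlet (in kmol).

Yield of B: 1ξ₁ / 196 = 0.118 → ξ₁ = 23.13 kmol.
Conversion of C: 1ξ₁ + 1ξ₂ = 0.526 × 196 = 103.1 → ξ₂ = 79.97 kmol.
Outlet amounts (n = n₀ + Σ ν·ξ):
  C: 196 − 1(23.13) − 1(79.97) = 92.9
  B: 0 + 1(23.13) = 23.13
  F: 0 + 2(79.97) = 159.9

160 kmol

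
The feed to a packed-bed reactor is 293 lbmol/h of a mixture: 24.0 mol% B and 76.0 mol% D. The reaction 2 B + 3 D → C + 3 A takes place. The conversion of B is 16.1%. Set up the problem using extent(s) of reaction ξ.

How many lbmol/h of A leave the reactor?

B reacted = 0.161 × 70.32 = 11.32 lbmol/h; ν_B = −2, so ξ = 11.32/2 = 5.661 lbmol/h.
Outlet amounts (n = n₀ + ν ξ):
  B: 70.32 − 2(5.661) = 59
  D: 222.7 − 3(5.661) = 205.7
  C: 0 + 1(5.661) = 5.661
  A: 0 + 3(5.661) = 16.98

17 lbmol/h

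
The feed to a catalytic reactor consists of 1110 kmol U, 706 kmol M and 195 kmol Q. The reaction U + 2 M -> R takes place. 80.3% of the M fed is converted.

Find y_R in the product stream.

0.196

M reacted = 0.803 × 706 = 566.9 kmol; ν_M = −2, so ξ = 566.9/2 = 283.5 kmol.
Outlet amounts (n = n₀ + ν ξ):
  U: 1110 − 1(283.5) = 826.5
  M: 706 − 2(283.5) = 139.1
  R: 0 + 1(283.5) = 283.5
  Q: 195 (inert)
Total out = 1444 kmol; y_R = 283.5 / 1444 = 0.1963.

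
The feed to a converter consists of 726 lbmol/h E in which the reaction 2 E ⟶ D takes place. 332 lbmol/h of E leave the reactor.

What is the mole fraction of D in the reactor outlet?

For E: n = n₀ − 2ξ → 332 = 726 − 2ξ, giving ξ = 197 lbmol/h.
Outlet amounts (n = n₀ + ν ξ):
  E: 726 − 2(197) = 332
  D: 0 + 1(197) = 197
Total out = 529 lbmol/h; y_D = 197 / 529 = 0.3724.

0.372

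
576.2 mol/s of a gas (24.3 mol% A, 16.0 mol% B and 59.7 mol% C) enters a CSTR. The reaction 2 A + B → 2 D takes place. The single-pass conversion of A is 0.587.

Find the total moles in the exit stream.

A reacted = 0.587 × 140 = 82.19 mol/s; ν_A = −2, so ξ = 82.19/2 = 41.09 mol/s.
Outlet amounts (n = n₀ + ν ξ):
  A: 140 − 2(41.09) = 57.83
  B: 92.19 − 1(41.09) = 51.1
  D: 0 + 2(41.09) = 82.19
  C: 344 (inert)
Total out = 57.83 + 51.1 + 82.19 + 344 = 535.1 mol/s.

535 mol/s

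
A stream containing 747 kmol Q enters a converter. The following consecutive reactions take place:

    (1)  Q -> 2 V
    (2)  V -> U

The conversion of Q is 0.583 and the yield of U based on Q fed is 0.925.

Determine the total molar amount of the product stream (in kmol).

1180 kmol

Conversion of Q: Q consumed = 1ξ₁ = 0.583 × 747 → ξ₁ = 435.5 kmol.
Yield of U: 1ξ₂ / 747 = 0.925 → ξ₂ = 691 kmol.
Outlet amounts (n = n₀ + Σ ν·ξ):
  Q: 747 − 1(435.5) = 311.5
  V: 0 + 2(435.5) − 1(691) = 180
  U: 0 + 1(691) = 691
Total out = 311.5 + 180 + 691 = 1183 kmol.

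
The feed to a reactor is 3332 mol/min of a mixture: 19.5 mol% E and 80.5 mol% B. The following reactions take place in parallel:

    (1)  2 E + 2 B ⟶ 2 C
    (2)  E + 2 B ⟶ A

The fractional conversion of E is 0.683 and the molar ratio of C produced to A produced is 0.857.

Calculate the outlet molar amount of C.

205 mol/min

Conversion of E: E consumed = 0.683 × 649.7 = 443.8 mol/min = 2ξ₁ + 1ξ₂.
Selectivity: 2ξ₁ / (1ξ₂) = 0.857 → ξ₁ = 0.4285 ξ₂.
Substitute: (2·0.4285 + 1) ξ₂ = 443.8 → ξ₂ = 239 mol/min, ξ₁ = 102.4 mol/min.
Outlet amounts (n = n₀ + Σ ν·ξ):
  E: 649.7 − 2(102.4) − 1(239) = 206
  B: 2682 − 2(102.4) − 2(239) = 2000
  C: 0 + 2(102.4) = 204.8
  A: 0 + 1(239) = 239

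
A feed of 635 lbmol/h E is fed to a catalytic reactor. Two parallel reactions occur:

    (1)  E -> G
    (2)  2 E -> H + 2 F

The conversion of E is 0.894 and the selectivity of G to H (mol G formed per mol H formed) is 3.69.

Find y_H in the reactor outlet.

Conversion of E: E consumed = 0.894 × 635 = 567.7 lbmol/h = 1ξ₁ + 2ξ₂.
Selectivity: 1ξ₁ / (1ξ₂) = 3.69 → ξ₁ = 3.69 ξ₂.
Substitute: (1·3.69 + 2) ξ₂ = 567.7 → ξ₂ = 99.77 lbmol/h, ξ₁ = 368.2 lbmol/h.
Outlet amounts (n = n₀ + Σ ν·ξ):
  E: 635 − 1(368.2) − 2(99.77) = 67.31
  G: 0 + 1(368.2) = 368.2
  H: 0 + 1(99.77) = 99.77
  F: 0 + 2(99.77) = 199.5
Total out = 734.8 lbmol/h; y_H = 99.77 / 734.8 = 0.1358.

0.136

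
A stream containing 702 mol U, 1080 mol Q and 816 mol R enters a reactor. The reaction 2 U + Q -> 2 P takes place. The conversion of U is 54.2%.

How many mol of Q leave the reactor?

U reacted = 0.542 × 702 = 380.5 mol; ν_U = −2, so ξ = 380.5/2 = 190.2 mol.
Outlet amounts (n = n₀ + ν ξ):
  U: 702 − 2(190.2) = 321.5
  Q: 1080 − 1(190.2) = 889.8
  P: 0 + 2(190.2) = 380.5
  R: 816 (inert)

890 mol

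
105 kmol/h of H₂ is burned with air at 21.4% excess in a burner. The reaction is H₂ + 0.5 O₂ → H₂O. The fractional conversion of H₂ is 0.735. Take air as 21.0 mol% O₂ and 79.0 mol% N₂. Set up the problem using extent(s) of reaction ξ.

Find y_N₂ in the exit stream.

0.648

Stoichiometric O₂ = 0.5 × 105 = 52.5 kmol/h; O₂ fed = 52.5 × 1.214 = 63.73 kmol/h.
N₂ fed = 63.73 × 79/21 = 239.8 kmol/h.
Fuel reacted = 0.735 × 105 → ξ = 77.17 kmol/h.
Outlet (n = n₀ + ν ξ):
  H₂: 105 − 1(77.17) = 27.83
  O₂: 63.73 − 0.5(77.17) = 25.15
  N₂: 239.8 (inert)
  H₂O: 0 + 1(77.17) = 77.17
Total out = 369.9 kmol/h; y_N₂ = 239.8 / 369.9 = 0.6482.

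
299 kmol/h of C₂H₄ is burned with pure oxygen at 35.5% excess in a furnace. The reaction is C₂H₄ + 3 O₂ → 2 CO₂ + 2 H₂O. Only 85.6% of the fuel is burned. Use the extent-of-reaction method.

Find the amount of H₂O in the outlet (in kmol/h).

512 kmol/h

Stoichiometric O₂ = 3 × 299 = 897 kmol/h; O₂ fed = 897 × 1.355 = 1215 kmol/h.
Fuel reacted = 0.856 × 299 → ξ = 255.9 kmol/h.
Outlet (n = n₀ + ν ξ):
  C₂H₄: 299 − 1(255.9) = 43.06
  O₂: 1215 − 3(255.9) = 447.6
  CO₂: 0 + 2(255.9) = 511.9
  H₂O: 0 + 2(255.9) = 511.9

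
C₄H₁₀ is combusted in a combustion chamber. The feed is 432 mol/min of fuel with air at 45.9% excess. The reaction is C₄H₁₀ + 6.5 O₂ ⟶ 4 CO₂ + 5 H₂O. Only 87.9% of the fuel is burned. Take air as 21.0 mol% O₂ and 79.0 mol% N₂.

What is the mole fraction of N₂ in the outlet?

0.751

Stoichiometric O₂ = 6.5 × 432 = 2808 mol/min; O₂ fed = 2808 × 1.459 = 4097 mol/min.
N₂ fed = 4097 × 79/21 = 15410 mol/min.
Fuel reacted = 0.879 × 432 → ξ = 379.7 mol/min.
Outlet (n = n₀ + ν ξ):
  C₄H₁₀: 432 − 1(379.7) = 52.27
  O₂: 4097 − 6.5(379.7) = 1629
  N₂: 15410 (inert)
  CO₂: 0 + 4(379.7) = 1519
  H₂O: 0 + 5(379.7) = 1899
Total out = 20510 mol/min; y_N₂ = 15410 / 20510 = 0.7514.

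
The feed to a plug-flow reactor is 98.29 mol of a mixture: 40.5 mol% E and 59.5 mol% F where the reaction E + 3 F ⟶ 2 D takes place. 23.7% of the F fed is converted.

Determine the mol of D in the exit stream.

9.24 mol

F reacted = 0.237 × 58.48 = 13.86 mol; ν_F = −3, so ξ = 13.86/3 = 4.62 mol.
Outlet amounts (n = n₀ + ν ξ):
  E: 39.81 − 1(4.62) = 35.19
  F: 58.48 − 3(4.62) = 44.62
  D: 0 + 2(4.62) = 9.24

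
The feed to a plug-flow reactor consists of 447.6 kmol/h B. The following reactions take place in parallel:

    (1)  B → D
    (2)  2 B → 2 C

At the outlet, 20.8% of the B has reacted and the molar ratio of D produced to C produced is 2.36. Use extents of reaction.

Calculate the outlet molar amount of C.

Conversion of B: B consumed = 0.208 × 447.6 = 93.1 kmol/h = 1ξ₁ + 2ξ₂.
Selectivity: 1ξ₁ / (2ξ₂) = 2.36 → ξ₁ = 4.72 ξ₂.
Substitute: (1·4.72 + 2) ξ₂ = 93.1 → ξ₂ = 13.85 kmol/h, ξ₁ = 65.39 kmol/h.
Outlet amounts (n = n₀ + Σ ν·ξ):
  B: 447.6 − 1(65.39) − 2(13.85) = 354.5
  D: 0 + 1(65.39) = 65.39
  C: 0 + 2(13.85) = 27.71

27.7 kmol/h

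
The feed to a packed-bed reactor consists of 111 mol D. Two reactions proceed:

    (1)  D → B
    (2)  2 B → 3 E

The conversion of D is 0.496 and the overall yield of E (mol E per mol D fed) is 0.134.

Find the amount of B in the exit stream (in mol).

45.1 mol

Conversion of D: D consumed = 1ξ₁ = 0.496 × 111 → ξ₁ = 55.06 mol.
Yield of E: 3ξ₂ / 111 = 0.134 → ξ₂ = 4.958 mol.
Outlet amounts (n = n₀ + Σ ν·ξ):
  D: 111 − 1(55.06) = 55.94
  B: 0 + 1(55.06) − 2(4.958) = 45.14
  E: 0 + 3(4.958) = 14.87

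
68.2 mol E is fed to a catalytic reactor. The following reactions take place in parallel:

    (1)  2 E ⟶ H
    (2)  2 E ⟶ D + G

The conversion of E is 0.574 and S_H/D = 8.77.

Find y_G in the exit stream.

0.0396

Conversion of E: E consumed = 0.574 × 68.2 = 39.15 mol = 2ξ₁ + 2ξ₂.
Selectivity: 1ξ₁ / (1ξ₂) = 8.77 → ξ₁ = 8.77 ξ₂.
Substitute: (2·8.77 + 2) ξ₂ = 39.15 → ξ₂ = 2.003 mol, ξ₁ = 17.57 mol.
Outlet amounts (n = n₀ + Σ ν·ξ):
  E: 68.2 − 2(17.57) − 2(2.003) = 29.05
  H: 0 + 1(17.57) = 17.57
  D: 0 + 1(2.003) = 2.003
  G: 0 + 1(2.003) = 2.003
Total out = 50.63 mol; y_G = 2.003 / 50.63 = 0.03957.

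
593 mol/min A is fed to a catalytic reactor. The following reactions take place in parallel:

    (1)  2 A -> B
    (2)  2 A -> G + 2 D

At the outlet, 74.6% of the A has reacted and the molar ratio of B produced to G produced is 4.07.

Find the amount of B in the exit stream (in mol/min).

Conversion of A: A consumed = 0.746 × 593 = 442.4 mol/min = 2ξ₁ + 2ξ₂.
Selectivity: 1ξ₁ / (1ξ₂) = 4.07 → ξ₁ = 4.07 ξ₂.
Substitute: (2·4.07 + 2) ξ₂ = 442.4 → ξ₂ = 43.63 mol/min, ξ₁ = 177.6 mol/min.
Outlet amounts (n = n₀ + Σ ν·ξ):
  A: 593 − 2(177.6) − 2(43.63) = 150.6
  B: 0 + 1(177.6) = 177.6
  G: 0 + 1(43.63) = 43.63
  D: 0 + 2(43.63) = 87.25

178 mol/min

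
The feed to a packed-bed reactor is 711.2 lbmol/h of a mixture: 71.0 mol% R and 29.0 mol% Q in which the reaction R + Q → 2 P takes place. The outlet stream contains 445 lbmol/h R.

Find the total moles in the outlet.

711 lbmol/h

For R: n = n₀ − 1ξ → 445 = 505 − 1ξ, giving ξ = 59.95 lbmol/h.
Outlet amounts (n = n₀ + ν ξ):
  R: 505 − 1(59.95) = 445
  Q: 206.2 − 1(59.95) = 146.3
  P: 0 + 2(59.95) = 119.9
Total out = 445 + 146.3 + 119.9 = 711.2 lbmol/h.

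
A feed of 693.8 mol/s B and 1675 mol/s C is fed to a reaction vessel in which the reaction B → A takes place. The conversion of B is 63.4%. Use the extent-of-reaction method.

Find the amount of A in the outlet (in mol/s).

440 mol/s

B reacted = 0.634 × 693.8 = 439.9 mol/s; ν_B = −1, so ξ = 439.9/1 = 439.9 mol/s.
Outlet amounts (n = n₀ + ν ξ):
  B: 693.8 − 1(439.9) = 253.9
  A: 0 + 1(439.9) = 439.9
  C: 1675 (inert)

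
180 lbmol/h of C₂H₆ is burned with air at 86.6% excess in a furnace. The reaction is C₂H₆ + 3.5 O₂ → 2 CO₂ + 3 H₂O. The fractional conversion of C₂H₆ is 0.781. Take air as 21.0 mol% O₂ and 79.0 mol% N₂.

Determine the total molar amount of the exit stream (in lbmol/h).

5850 lbmol/h

Stoichiometric O₂ = 3.5 × 180 = 630 lbmol/h; O₂ fed = 630 × 1.866 = 1176 lbmol/h.
N₂ fed = 1176 × 79/21 = 4422 lbmol/h.
Fuel reacted = 0.781 × 180 → ξ = 140.6 lbmol/h.
Outlet (n = n₀ + ν ξ):
  C₂H₆: 180 − 1(140.6) = 39.42
  O₂: 1176 − 3.5(140.6) = 683.6
  N₂: 4422 (inert)
  CO₂: 0 + 2(140.6) = 281.2
  H₂O: 0 + 3(140.6) = 421.7
Total out = 39.42 + 683.6 + 4422 + 281.2 + 421.7 = 5848 lbmol/h.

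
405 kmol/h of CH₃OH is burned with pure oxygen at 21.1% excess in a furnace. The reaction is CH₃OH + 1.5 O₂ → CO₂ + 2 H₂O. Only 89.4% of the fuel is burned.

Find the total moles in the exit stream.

1320 kmol/h

Stoichiometric O₂ = 1.5 × 405 = 607.5 kmol/h; O₂ fed = 607.5 × 1.211 = 735.7 kmol/h.
Fuel reacted = 0.894 × 405 → ξ = 362.1 kmol/h.
Outlet (n = n₀ + ν ξ):
  CH₃OH: 405 − 1(362.1) = 42.93
  O₂: 735.7 − 1.5(362.1) = 192.6
  CO₂: 0 + 1(362.1) = 362.1
  H₂O: 0 + 2(362.1) = 724.1
Total out = 42.93 + 192.6 + 362.1 + 724.1 = 1322 kmol/h.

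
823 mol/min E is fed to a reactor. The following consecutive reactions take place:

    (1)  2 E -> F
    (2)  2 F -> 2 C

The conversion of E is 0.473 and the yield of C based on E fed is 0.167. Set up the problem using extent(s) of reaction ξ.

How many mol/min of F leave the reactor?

57.2 mol/min

Conversion of E: E consumed = 2ξ₁ = 0.473 × 823 → ξ₁ = 194.6 mol/min.
Yield of C: 2ξ₂ / 823 = 0.167 → ξ₂ = 68.72 mol/min.
Outlet amounts (n = n₀ + Σ ν·ξ):
  E: 823 − 2(194.6) = 433.7
  F: 0 + 1(194.6) − 2(68.72) = 57.2
  C: 0 + 2(68.72) = 137.4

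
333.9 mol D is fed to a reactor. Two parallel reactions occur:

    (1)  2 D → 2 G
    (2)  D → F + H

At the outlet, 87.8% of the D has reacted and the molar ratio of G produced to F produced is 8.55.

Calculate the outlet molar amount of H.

30.7 mol

Conversion of D: D consumed = 0.878 × 333.9 = 293.2 mol = 2ξ₁ + 1ξ₂.
Selectivity: 2ξ₁ / (1ξ₂) = 8.55 → ξ₁ = 4.275 ξ₂.
Substitute: (2·4.275 + 1) ξ₂ = 293.2 → ξ₂ = 30.7 mol, ξ₁ = 131.2 mol.
Outlet amounts (n = n₀ + Σ ν·ξ):
  D: 333.9 − 2(131.2) − 1(30.7) = 40.74
  G: 0 + 2(131.2) = 262.5
  F: 0 + 1(30.7) = 30.7
  H: 0 + 1(30.7) = 30.7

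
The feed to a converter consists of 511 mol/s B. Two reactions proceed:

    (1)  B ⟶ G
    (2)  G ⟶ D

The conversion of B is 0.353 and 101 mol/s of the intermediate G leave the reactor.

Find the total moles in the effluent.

511 mol/s

Conversion of B: B consumed = 1ξ₁ = 0.353 × 511 → ξ₁ = 180.4 mol/s.
G balance: n_G = 0 + 1ξ₁ − 1ξ₂ = 101 → ξ₂ = (1·180.4 − 101)/1 = 79.38 mol/s.
Outlet amounts (n = n₀ + Σ ν·ξ):
  B: 511 − 1(180.4) = 330.6
  G: 0 + 1(180.4) − 1(79.38) = 101
  D: 0 + 1(79.38) = 79.38
Total out = 330.6 + 101 + 79.38 = 511 mol/s.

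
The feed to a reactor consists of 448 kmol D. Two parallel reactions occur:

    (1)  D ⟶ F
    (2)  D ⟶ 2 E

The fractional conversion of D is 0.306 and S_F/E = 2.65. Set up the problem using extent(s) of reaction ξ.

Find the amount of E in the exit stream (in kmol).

Conversion of D: D consumed = 0.306 × 448 = 137.1 kmol = 1ξ₁ + 1ξ₂.
Selectivity: 1ξ₁ / (2ξ₂) = 2.65 → ξ₁ = 5.3 ξ₂.
Substitute: (1·5.3 + 1) ξ₂ = 137.1 → ξ₂ = 21.76 kmol, ξ₁ = 115.3 kmol.
Outlet amounts (n = n₀ + Σ ν·ξ):
  D: 448 − 1(115.3) − 1(21.76) = 310.9
  F: 0 + 1(115.3) = 115.3
  E: 0 + 2(21.76) = 43.52

43.5 kmol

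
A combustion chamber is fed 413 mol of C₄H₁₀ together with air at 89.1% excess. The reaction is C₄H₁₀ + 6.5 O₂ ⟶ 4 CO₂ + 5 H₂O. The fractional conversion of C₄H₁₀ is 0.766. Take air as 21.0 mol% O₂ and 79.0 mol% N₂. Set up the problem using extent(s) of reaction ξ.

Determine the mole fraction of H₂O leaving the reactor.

0.0631

Stoichiometric O₂ = 6.5 × 413 = 2684 mol; O₂ fed = 2684 × 1.891 = 5076 mol.
N₂ fed = 5076 × 79/21 = 19100 mol.
Fuel reacted = 0.766 × 413 → ξ = 316.4 mol.
Outlet (n = n₀ + ν ξ):
  C₄H₁₀: 413 − 1(316.4) = 96.64
  O₂: 5076 − 6.5(316.4) = 3020
  N₂: 19100 (inert)
  CO₂: 0 + 4(316.4) = 1265
  H₂O: 0 + 5(316.4) = 1582
Total out = 25060 mol; y_H₂O = 1582 / 25060 = 0.06312.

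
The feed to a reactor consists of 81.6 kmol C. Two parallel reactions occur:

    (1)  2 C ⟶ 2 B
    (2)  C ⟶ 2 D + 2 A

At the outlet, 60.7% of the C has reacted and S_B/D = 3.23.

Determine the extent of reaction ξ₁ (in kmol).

Conversion of C: C consumed = 0.607 × 81.6 = 49.53 kmol = 2ξ₁ + 1ξ₂.
Selectivity: 2ξ₁ / (2ξ₂) = 3.23 → ξ₁ = 3.23 ξ₂.
Substitute: (2·3.23 + 1) ξ₂ = 49.53 → ξ₂ = 6.64 kmol, ξ₁ = 21.45 kmol.
Outlet amounts (n = n₀ + Σ ν·ξ):
  C: 81.6 − 2(21.45) − 1(6.64) = 32.07
  B: 0 + 2(21.45) = 42.89
  D: 0 + 2(6.64) = 13.28
  A: 0 + 2(6.64) = 13.28

ξ₁ = 21.4 kmol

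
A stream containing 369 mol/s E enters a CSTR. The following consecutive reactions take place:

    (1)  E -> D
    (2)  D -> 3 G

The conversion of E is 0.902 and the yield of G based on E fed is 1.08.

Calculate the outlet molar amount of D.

200 mol/s

Conversion of E: E consumed = 1ξ₁ = 0.902 × 369 → ξ₁ = 332.8 mol/s.
Yield of G: 3ξ₂ / 369 = 1.08 → ξ₂ = 132.8 mol/s.
Outlet amounts (n = n₀ + Σ ν·ξ):
  E: 369 − 1(332.8) = 36.16
  D: 0 + 1(332.8) − 1(132.8) = 200
  G: 0 + 3(132.8) = 398.5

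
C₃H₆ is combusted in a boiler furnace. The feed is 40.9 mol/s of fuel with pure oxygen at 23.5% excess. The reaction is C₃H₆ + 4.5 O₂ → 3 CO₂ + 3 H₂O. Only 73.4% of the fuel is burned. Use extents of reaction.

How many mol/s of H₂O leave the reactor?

90.1 mol/s

Stoichiometric O₂ = 4.5 × 40.9 = 184 mol/s; O₂ fed = 184 × 1.235 = 227.3 mol/s.
Fuel reacted = 0.734 × 40.9 → ξ = 30.02 mol/s.
Outlet (n = n₀ + ν ξ):
  C₃H₆: 40.9 − 1(30.02) = 10.88
  O₂: 227.3 − 4.5(30.02) = 92.21
  CO₂: 0 + 3(30.02) = 90.06
  H₂O: 0 + 3(30.02) = 90.06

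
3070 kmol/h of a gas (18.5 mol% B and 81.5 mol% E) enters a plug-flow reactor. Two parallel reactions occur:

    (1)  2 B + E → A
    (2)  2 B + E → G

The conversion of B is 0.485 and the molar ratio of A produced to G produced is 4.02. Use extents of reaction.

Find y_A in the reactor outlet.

0.0395

Conversion of B: B consumed = 0.485 × 568 = 275.5 kmol/h = 2ξ₁ + 2ξ₂.
Selectivity: 1ξ₁ / (1ξ₂) = 4.02 → ξ₁ = 4.02 ξ₂.
Substitute: (2·4.02 + 2) ξ₂ = 275.5 → ξ₂ = 27.44 kmol/h, ξ₁ = 110.3 kmol/h.
Outlet amounts (n = n₀ + Σ ν·ξ):
  B: 568 − 2(110.3) − 2(27.44) = 292.5
  E: 2502 − 1(110.3) − 1(27.44) = 2364
  A: 0 + 1(110.3) = 110.3
  G: 0 + 1(27.44) = 27.44
Total out = 2795 kmol/h; y_A = 110.3 / 2795 = 0.03947.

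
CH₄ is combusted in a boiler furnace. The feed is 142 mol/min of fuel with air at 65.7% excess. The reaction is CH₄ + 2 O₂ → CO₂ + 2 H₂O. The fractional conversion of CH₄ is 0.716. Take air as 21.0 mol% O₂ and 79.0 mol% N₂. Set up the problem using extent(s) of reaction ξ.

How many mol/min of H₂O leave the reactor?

203 mol/min

Stoichiometric O₂ = 2 × 142 = 284 mol/min; O₂ fed = 284 × 1.657 = 470.6 mol/min.
N₂ fed = 470.6 × 79/21 = 1770 mol/min.
Fuel reacted = 0.716 × 142 → ξ = 101.7 mol/min.
Outlet (n = n₀ + ν ξ):
  CH₄: 142 − 1(101.7) = 40.33
  O₂: 470.6 − 2(101.7) = 267.2
  N₂: 1770 (inert)
  CO₂: 0 + 1(101.7) = 101.7
  H₂O: 0 + 2(101.7) = 203.3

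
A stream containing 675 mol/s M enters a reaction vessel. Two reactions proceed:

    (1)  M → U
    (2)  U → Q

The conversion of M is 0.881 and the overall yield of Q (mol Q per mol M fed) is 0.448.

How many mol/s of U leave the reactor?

292 mol/s

Conversion of M: M consumed = 1ξ₁ = 0.881 × 675 → ξ₁ = 594.7 mol/s.
Yield of Q: 1ξ₂ / 675 = 0.448 → ξ₂ = 302.4 mol/s.
Outlet amounts (n = n₀ + Σ ν·ξ):
  M: 675 − 1(594.7) = 80.33
  U: 0 + 1(594.7) − 1(302.4) = 292.3
  Q: 0 + 1(302.4) = 302.4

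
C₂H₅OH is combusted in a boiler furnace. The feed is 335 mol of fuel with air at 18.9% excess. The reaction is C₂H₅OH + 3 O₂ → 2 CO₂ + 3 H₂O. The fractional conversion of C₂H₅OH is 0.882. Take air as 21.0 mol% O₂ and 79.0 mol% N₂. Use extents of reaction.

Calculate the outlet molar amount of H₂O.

Stoichiometric O₂ = 3 × 335 = 1005 mol; O₂ fed = 1005 × 1.189 = 1195 mol.
N₂ fed = 1195 × 79/21 = 4495 mol.
Fuel reacted = 0.882 × 335 → ξ = 295.5 mol.
Outlet (n = n₀ + ν ξ):
  C₂H₅OH: 335 − 1(295.5) = 39.53
  O₂: 1195 − 3(295.5) = 308.5
  N₂: 4495 (inert)
  CO₂: 0 + 2(295.5) = 590.9
  H₂O: 0 + 3(295.5) = 886.4

886 mol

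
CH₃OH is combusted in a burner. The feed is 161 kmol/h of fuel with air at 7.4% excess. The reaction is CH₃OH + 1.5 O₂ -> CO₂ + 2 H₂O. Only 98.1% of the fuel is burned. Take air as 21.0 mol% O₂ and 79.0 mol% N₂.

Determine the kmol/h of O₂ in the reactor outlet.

22.5 kmol/h

Stoichiometric O₂ = 1.5 × 161 = 241.5 kmol/h; O₂ fed = 241.5 × 1.074 = 259.4 kmol/h.
N₂ fed = 259.4 × 79/21 = 975.7 kmol/h.
Fuel reacted = 0.981 × 161 → ξ = 157.9 kmol/h.
Outlet (n = n₀ + ν ξ):
  CH₃OH: 161 − 1(157.9) = 3.059
  O₂: 259.4 − 1.5(157.9) = 22.46
  N₂: 975.7 (inert)
  CO₂: 0 + 1(157.9) = 157.9
  H₂O: 0 + 2(157.9) = 315.9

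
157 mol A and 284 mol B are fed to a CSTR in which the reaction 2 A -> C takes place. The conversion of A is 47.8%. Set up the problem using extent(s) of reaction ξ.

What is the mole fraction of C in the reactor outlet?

A reacted = 0.478 × 157 = 75.05 mol; ν_A = −2, so ξ = 75.05/2 = 37.52 mol.
Outlet amounts (n = n₀ + ν ξ):
  A: 157 − 2(37.52) = 81.95
  C: 0 + 1(37.52) = 37.52
  B: 284 (inert)
Total out = 403.5 mol; y_C = 37.52 / 403.5 = 0.093.

0.093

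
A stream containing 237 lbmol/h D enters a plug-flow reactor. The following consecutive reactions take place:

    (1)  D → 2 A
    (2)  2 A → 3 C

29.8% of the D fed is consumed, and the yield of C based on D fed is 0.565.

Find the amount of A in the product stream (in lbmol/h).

Conversion of D: D consumed = 1ξ₁ = 0.298 × 237 → ξ₁ = 70.63 lbmol/h.
Yield of C: 3ξ₂ / 237 = 0.565 → ξ₂ = 44.63 lbmol/h.
Outlet amounts (n = n₀ + Σ ν·ξ):
  D: 237 − 1(70.63) = 166.4
  A: 0 + 2(70.63) − 2(44.63) = 51.98
  C: 0 + 3(44.63) = 133.9

52 lbmol/h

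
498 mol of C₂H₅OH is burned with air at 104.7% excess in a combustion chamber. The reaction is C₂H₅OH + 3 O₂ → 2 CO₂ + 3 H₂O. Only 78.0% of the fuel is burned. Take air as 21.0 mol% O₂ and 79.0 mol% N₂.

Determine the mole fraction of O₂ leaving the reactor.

0.123

Stoichiometric O₂ = 3 × 498 = 1494 mol; O₂ fed = 1494 × 2.047 = 3058 mol.
N₂ fed = 3058 × 79/21 = 11500 mol.
Fuel reacted = 0.78 × 498 → ξ = 388.4 mol.
Outlet (n = n₀ + ν ξ):
  C₂H₅OH: 498 − 1(388.4) = 109.6
  O₂: 3058 − 3(388.4) = 1893
  N₂: 11500 (inert)
  CO₂: 0 + 2(388.4) = 776.9
  H₂O: 0 + 3(388.4) = 1165
Total out = 15450 mol; y_O₂ = 1893 / 15450 = 0.1225.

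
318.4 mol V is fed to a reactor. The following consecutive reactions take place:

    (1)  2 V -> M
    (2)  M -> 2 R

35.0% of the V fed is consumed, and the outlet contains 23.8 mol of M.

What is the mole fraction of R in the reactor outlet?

0.217

Conversion of V: V consumed = 2ξ₁ = 0.35 × 318.4 → ξ₁ = 55.72 mol.
M balance: n_M = 0 + 1ξ₁ − 1ξ₂ = 23.8 → ξ₂ = (1·55.72 − 23.8)/1 = 31.92 mol.
Outlet amounts (n = n₀ + Σ ν·ξ):
  V: 318.4 − 2(55.72) = 207
  M: 0 + 1(55.72) − 1(31.92) = 23.8
  R: 0 + 2(31.92) = 63.84
Total out = 294.6 mol; y_R = 63.84 / 294.6 = 0.2167.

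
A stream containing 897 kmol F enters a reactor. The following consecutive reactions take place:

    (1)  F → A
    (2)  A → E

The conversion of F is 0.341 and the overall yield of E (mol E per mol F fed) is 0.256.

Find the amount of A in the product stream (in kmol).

76.2 kmol

Conversion of F: F consumed = 1ξ₁ = 0.341 × 897 → ξ₁ = 305.9 kmol.
Yield of E: 1ξ₂ / 897 = 0.256 → ξ₂ = 229.6 kmol.
Outlet amounts (n = n₀ + Σ ν·ξ):
  F: 897 − 1(305.9) = 591.1
  A: 0 + 1(305.9) − 1(229.6) = 76.25
  E: 0 + 1(229.6) = 229.6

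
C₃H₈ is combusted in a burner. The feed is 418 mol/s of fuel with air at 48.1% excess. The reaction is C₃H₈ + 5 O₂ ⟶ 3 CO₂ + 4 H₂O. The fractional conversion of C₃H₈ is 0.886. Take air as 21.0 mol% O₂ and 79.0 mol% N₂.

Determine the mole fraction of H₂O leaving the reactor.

Stoichiometric O₂ = 5 × 418 = 2090 mol/s; O₂ fed = 2090 × 1.481 = 3095 mol/s.
N₂ fed = 3095 × 79/21 = 11640 mol/s.
Fuel reacted = 0.886 × 418 → ξ = 370.3 mol/s.
Outlet (n = n₀ + ν ξ):
  C₃H₈: 418 − 1(370.3) = 47.65
  O₂: 3095 − 5(370.3) = 1244
  N₂: 11640 (inert)
  CO₂: 0 + 3(370.3) = 1111
  H₂O: 0 + 4(370.3) = 1481
Total out = 15530 mol/s; y_H₂O = 1481 / 15530 = 0.0954.

0.0954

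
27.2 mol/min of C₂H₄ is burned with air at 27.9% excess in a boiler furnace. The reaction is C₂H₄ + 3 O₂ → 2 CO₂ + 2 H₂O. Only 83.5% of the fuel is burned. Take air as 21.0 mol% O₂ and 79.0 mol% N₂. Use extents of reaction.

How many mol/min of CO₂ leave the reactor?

Stoichiometric O₂ = 3 × 27.2 = 81.6 mol/min; O₂ fed = 81.6 × 1.279 = 104.4 mol/min.
N₂ fed = 104.4 × 79/21 = 392.6 mol/min.
Fuel reacted = 0.835 × 27.2 → ξ = 22.71 mol/min.
Outlet (n = n₀ + ν ξ):
  C₂H₄: 27.2 − 1(22.71) = 4.488
  O₂: 104.4 − 3(22.71) = 36.23
  N₂: 392.6 (inert)
  CO₂: 0 + 2(22.71) = 45.42
  H₂O: 0 + 2(22.71) = 45.42

45.4 mol/min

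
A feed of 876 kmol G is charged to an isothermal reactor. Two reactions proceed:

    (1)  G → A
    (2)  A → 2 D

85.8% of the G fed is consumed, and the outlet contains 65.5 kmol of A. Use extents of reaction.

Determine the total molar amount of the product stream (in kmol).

Conversion of G: G consumed = 1ξ₁ = 0.858 × 876 → ξ₁ = 751.6 kmol.
A balance: n_A = 0 + 1ξ₁ − 1ξ₂ = 65.5 → ξ₂ = (1·751.6 − 65.5)/1 = 686.1 kmol.
Outlet amounts (n = n₀ + Σ ν·ξ):
  G: 876 − 1(751.6) = 124.4
  A: 0 + 1(751.6) − 1(686.1) = 65.5
  D: 0 + 2(686.1) = 1372
Total out = 124.4 + 65.5 + 1372 = 1562 kmol.

1560 kmol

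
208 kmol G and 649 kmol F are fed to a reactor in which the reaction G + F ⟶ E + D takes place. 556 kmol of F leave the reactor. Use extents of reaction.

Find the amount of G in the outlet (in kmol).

For F: n = n₀ − 1ξ → 556 = 649 − 1ξ, giving ξ = 93 kmol.
Outlet amounts (n = n₀ + ν ξ):
  G: 208 − 1(93) = 115
  F: 649 − 1(93) = 556
  E: 0 + 1(93) = 93
  D: 0 + 1(93) = 93

115 kmol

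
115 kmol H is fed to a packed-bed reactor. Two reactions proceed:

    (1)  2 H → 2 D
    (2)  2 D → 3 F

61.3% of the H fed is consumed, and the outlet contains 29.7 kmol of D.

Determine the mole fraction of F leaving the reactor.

0.452

Conversion of H: H consumed = 2ξ₁ = 0.613 × 115 → ξ₁ = 35.25 kmol.
D balance: n_D = 0 + 2ξ₁ − 2ξ₂ = 29.7 → ξ₂ = (2·35.25 − 29.7)/2 = 20.4 kmol.
Outlet amounts (n = n₀ + Σ ν·ξ):
  H: 115 − 2(35.25) = 44.5
  D: 0 + 2(35.25) − 2(20.4) = 29.7
  F: 0 + 3(20.4) = 61.19
Total out = 135.4 kmol; y_F = 61.19 / 135.4 = 0.4519.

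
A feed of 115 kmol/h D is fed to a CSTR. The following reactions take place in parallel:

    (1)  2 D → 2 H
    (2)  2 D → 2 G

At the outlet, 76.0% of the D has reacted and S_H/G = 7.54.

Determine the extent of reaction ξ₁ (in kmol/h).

ξ₁ = 38.6 kmol/h

Conversion of D: D consumed = 0.76 × 115 = 87.4 kmol/h = 2ξ₁ + 2ξ₂.
Selectivity: 2ξ₁ / (2ξ₂) = 7.54 → ξ₁ = 7.54 ξ₂.
Substitute: (2·7.54 + 2) ξ₂ = 87.4 → ξ₂ = 5.117 kmol/h, ξ₁ = 38.58 kmol/h.
Outlet amounts (n = n₀ + Σ ν·ξ):
  D: 115 − 2(38.58) − 2(5.117) = 27.6
  H: 0 + 2(38.58) = 77.17
  G: 0 + 2(5.117) = 10.23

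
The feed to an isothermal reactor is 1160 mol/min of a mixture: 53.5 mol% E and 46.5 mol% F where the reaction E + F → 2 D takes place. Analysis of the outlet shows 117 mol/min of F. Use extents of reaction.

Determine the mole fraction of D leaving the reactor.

0.728

For F: n = n₀ − 1ξ → 117 = 539.4 − 1ξ, giving ξ = 422.4 mol/min.
Outlet amounts (n = n₀ + ν ξ):
  E: 620.6 − 1(422.4) = 198.2
  F: 539.4 − 1(422.4) = 117
  D: 0 + 2(422.4) = 844.8
Total out = 1160 mol/min; y_D = 844.8 / 1160 = 0.7283.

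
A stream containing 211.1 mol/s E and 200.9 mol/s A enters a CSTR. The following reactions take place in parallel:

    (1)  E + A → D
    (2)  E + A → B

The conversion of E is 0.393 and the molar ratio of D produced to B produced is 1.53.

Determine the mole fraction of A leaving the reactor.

0.358

Conversion of E: E consumed = 0.393 × 211.1 = 82.96 mol/s = 1ξ₁ + 1ξ₂.
Selectivity: 1ξ₁ / (1ξ₂) = 1.53 → ξ₁ = 1.53 ξ₂.
Substitute: (1·1.53 + 1) ξ₂ = 82.96 → ξ₂ = 32.79 mol/s, ξ₁ = 50.17 mol/s.
Outlet amounts (n = n₀ + Σ ν·ξ):
  E: 211.1 − 1(50.17) − 1(32.79) = 128.1
  A: 200.9 − 1(50.17) − 1(32.79) = 117.9
  D: 0 + 1(50.17) = 50.17
  B: 0 + 1(32.79) = 32.79
Total out = 329 mol/s; y_A = 117.9 / 329 = 0.3584.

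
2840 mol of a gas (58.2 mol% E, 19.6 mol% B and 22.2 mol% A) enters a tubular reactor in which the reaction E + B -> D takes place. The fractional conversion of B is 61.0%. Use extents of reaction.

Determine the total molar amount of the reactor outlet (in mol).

B reacted = 0.61 × 556.6 = 339.6 mol; ν_B = −1, so ξ = 339.6/1 = 339.6 mol.
Outlet amounts (n = n₀ + ν ξ):
  E: 1653 − 1(339.6) = 1313
  B: 556.6 − 1(339.6) = 217.1
  D: 0 + 1(339.6) = 339.6
  A: 630.5 (inert)
Total out = 1313 + 217.1 + 339.6 + 630.5 = 2500 mol.

2500 mol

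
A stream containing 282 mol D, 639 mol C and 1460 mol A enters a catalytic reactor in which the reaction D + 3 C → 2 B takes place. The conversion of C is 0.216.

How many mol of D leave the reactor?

236 mol

C reacted = 0.216 × 639 = 138 mol; ν_C = −3, so ξ = 138/3 = 46.01 mol.
Outlet amounts (n = n₀ + ν ξ):
  D: 282 − 1(46.01) = 236
  C: 639 − 3(46.01) = 501
  B: 0 + 2(46.01) = 92.02
  A: 1460 (inert)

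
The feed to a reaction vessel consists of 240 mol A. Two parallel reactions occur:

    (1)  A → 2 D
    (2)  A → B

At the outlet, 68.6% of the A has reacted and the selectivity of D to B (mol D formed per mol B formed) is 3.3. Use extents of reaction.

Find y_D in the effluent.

Conversion of A: A consumed = 0.686 × 240 = 164.6 mol = 1ξ₁ + 1ξ₂.
Selectivity: 2ξ₁ / (1ξ₂) = 3.3 → ξ₁ = 1.65 ξ₂.
Substitute: (1·1.65 + 1) ξ₂ = 164.6 → ξ₂ = 62.13 mol, ξ₁ = 102.5 mol.
Outlet amounts (n = n₀ + Σ ν·ξ):
  A: 240 − 1(102.5) − 1(62.13) = 75.36
  D: 0 + 2(102.5) = 205
  B: 0 + 1(62.13) = 62.13
Total out = 342.5 mol; y_D = 205 / 342.5 = 0.5986.

0.599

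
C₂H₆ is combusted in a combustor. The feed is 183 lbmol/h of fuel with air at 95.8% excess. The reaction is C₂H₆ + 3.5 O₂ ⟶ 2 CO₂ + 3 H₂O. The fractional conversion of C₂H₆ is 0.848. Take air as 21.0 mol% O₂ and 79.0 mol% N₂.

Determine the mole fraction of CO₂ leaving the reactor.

Stoichiometric O₂ = 3.5 × 183 = 640.5 lbmol/h; O₂ fed = 640.5 × 1.958 = 1254 lbmol/h.
N₂ fed = 1254 × 79/21 = 4718 lbmol/h.
Fuel reacted = 0.848 × 183 → ξ = 155.2 lbmol/h.
Outlet (n = n₀ + ν ξ):
  C₂H₆: 183 − 1(155.2) = 27.82
  O₂: 1254 − 3.5(155.2) = 711
  N₂: 4718 (inert)
  CO₂: 0 + 2(155.2) = 310.4
  H₂O: 0 + 3(155.2) = 465.6
Total out = 6232 lbmol/h; y_CO₂ = 310.4 / 6232 = 0.0498.

0.0498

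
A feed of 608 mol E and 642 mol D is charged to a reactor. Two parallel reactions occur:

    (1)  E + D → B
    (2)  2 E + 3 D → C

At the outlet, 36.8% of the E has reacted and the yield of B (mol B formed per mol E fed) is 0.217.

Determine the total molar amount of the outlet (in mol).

Yield of B: 1ξ₁ / 608 = 0.217 → ξ₁ = 131.9 mol.
Conversion of E: 1ξ₁ + 2ξ₂ = 0.368 × 608 = 223.7 → ξ₂ = 45.9 mol.
Outlet amounts (n = n₀ + Σ ν·ξ):
  E: 608 − 1(131.9) − 2(45.9) = 384.3
  D: 642 − 1(131.9) − 3(45.9) = 372.4
  B: 0 + 1(131.9) = 131.9
  C: 0 + 1(45.9) = 45.9
Total out = 384.3 + 372.4 + 131.9 + 45.9 = 934.4 mol.

934 mol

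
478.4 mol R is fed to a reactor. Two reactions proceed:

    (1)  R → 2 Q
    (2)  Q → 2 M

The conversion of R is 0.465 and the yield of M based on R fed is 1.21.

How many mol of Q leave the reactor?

155 mol

Conversion of R: R consumed = 1ξ₁ = 0.465 × 478.4 → ξ₁ = 222.5 mol.
Yield of M: 2ξ₂ / 478.4 = 1.21 → ξ₂ = 289.4 mol.
Outlet amounts (n = n₀ + Σ ν·ξ):
  R: 478.4 − 1(222.5) = 255.9
  Q: 0 + 2(222.5) − 1(289.4) = 155.5
  M: 0 + 2(289.4) = 578.9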